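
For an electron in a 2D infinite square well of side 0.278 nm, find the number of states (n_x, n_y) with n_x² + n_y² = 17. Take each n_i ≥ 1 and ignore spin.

degeneracy = 2

The level has n_x² + n_y² = 17. The ordered positive-integer solutions are (1, 4), (4, 1).
That gives 2 states.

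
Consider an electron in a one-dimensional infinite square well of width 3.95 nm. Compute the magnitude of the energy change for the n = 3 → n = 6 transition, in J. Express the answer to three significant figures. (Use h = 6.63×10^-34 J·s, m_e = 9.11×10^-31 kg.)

E_1 = h²/(8m_eL²) = 3.866×10^-21 J.
|ΔE| = |3² − 6²|·E_1 = 27·3.866×10^-21 J = 1.04×10^-19 J.

|ΔE| = 1.04×10^-19 J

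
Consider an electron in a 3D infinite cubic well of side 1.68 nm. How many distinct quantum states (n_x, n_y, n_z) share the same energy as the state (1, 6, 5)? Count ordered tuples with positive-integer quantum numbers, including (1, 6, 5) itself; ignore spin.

degeneracy = 12

The level has n_x² + n_y² + n_z² = 62. The ordered positive-integer solutions are (1, 5, 6), (1, 6, 5), (2, 3, 7), (2, 7, 3), (3, 2, 7), (3, 7, 2), (5, 1, 6), (5, 6, 1), (6, 1, 5), (6, 5, 1), (7, 2, 3), (7, 3, 2).
That gives 12 states.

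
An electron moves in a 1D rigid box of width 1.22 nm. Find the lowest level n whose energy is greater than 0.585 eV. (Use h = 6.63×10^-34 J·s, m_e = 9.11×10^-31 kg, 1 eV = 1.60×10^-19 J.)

E_1 = h²/(8m_eL²) = 4.052×10^-20 J = 0.2533 eV.
Need n² > 0.585/0.2533 = 2.310, i.e. n > 1.520.
The smallest integer satisfying this is n = 2.

n = 2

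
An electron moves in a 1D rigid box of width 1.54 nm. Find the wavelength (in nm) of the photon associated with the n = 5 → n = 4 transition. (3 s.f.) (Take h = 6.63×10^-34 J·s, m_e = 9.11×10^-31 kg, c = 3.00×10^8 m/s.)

E_1 = h²/(8m_eL²) = 2.543×10^-20 J, so ΔE = (5² − 4²)E_1 = 2.289×10^-19 J.
λ = hc/ΔE = (6.63×10^-34·3.00×10^8)/2.289×10^-19 = 8.69×10^-7 m = 869 nm.

λ = 869 nm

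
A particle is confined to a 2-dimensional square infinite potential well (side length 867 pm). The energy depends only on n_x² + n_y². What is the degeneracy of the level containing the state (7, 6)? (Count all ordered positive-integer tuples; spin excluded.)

The level has n_x² + n_y² = 85. The ordered positive-integer solutions are (2, 9), (6, 7), (7, 6), (9, 2).
That gives 4 states.

degeneracy = 4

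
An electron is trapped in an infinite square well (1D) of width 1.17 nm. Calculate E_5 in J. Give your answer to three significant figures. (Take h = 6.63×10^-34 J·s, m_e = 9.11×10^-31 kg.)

E_5 = 1.10×10^-18 J

For an infinite well E_n = n²h²/(8m_eL²), so E_1 = h²/(8m_eL²) = (6.63×10^-34)²/(8·9.11×10^-31·(1.17×10^-9 m)²) = 4.406×10^-20 J.
Then E_5 = 5²·E_1 = 25·4.406×10^-20 J = 1.10×10^-18 J.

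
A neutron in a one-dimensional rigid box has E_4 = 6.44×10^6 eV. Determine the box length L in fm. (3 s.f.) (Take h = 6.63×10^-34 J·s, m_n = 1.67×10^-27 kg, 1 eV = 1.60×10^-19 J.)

L = 22.6 fm

From E_n = n²h²/(8m_nL²), L = n·h/√(8m_nE_n).
E_4 = 6.44×10^6 eV = 1.030×10^-12 J, so L = 4·6.63×10^-34/√(8·1.67×10^-27·1.030×10^-12) = 2.26×10^-14 m = 22.6 fm.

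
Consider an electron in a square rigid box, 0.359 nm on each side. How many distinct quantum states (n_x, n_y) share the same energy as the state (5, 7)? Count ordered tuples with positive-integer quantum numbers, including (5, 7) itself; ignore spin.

degeneracy = 2

The level has n_x² + n_y² = 74. The ordered positive-integer solutions are (5, 7), (7, 5).
That gives 2 states.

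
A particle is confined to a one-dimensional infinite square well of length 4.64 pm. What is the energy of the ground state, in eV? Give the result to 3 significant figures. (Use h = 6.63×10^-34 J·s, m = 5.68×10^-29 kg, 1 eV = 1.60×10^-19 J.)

For an infinite well E_n = n²h²/(8mL²), so E_1 = h²/(8mL²) = (6.63×10^-34)²/(8·5.68×10^-29·(4.64×10^-12 m)²) = 4.493×10^-17 J.
Converting, E_1 = 4.493×10^-17 J / (1.60×10^-19 J/eV) = 281 eV.

E_1 = 281 eV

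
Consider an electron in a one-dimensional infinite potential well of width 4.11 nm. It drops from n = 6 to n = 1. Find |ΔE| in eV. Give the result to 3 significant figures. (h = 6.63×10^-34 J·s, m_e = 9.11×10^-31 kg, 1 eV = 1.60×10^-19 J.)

|ΔE| = 0.781 eV

E_1 = h²/(8m_eL²) = 3.571×10^-21 J.
|ΔE| = |6² − 1²|·E_1 = 35·3.571×10^-21 J = 1.250×10^-19 J = 0.781 eV.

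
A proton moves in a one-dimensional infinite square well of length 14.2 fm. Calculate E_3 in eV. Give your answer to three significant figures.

E_3 = 9.14×10^6 eV

For an infinite well E_n = n²h²/(8m_pL²), so E_1 = h²/(8m_pL²) = (6.626×10^-34)²/(8·1.673×10^-27·(1.42×10^-14 m)²) = 1.627×10^-13 J.
Then E_3 = 3²·E_1 = 9·1.627×10^-13 J = 1.464×10^-12 J.
Converting, E_3 = 1.464×10^-12 J / (1.602×10^-19 J/eV) = 9.14×10^6 eV.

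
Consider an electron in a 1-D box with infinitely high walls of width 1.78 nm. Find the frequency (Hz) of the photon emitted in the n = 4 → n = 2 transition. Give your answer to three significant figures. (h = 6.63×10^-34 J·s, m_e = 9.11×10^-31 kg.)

f = 3.45×10^14 Hz

E_1 = h²/(8m_eL²) = 1.904×10^-20 J and ΔE = (4² − 2²)E_1 = 2.285×10^-19 J.
f = ΔE/h = 2.285×10^-19/6.63×10^-34 = 3.45×10^14 Hz.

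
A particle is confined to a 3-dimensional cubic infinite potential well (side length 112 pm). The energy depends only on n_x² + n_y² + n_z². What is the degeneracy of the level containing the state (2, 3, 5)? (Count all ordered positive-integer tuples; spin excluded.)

degeneracy = 9

The level has n_x² + n_y² + n_z² = 38. The ordered positive-integer solutions are (1, 1, 6), (1, 6, 1), (2, 3, 5), (2, 5, 3), (3, 2, 5), (3, 5, 2), (5, 2, 3), (5, 3, 2), (6, 1, 1).
That gives 9 states.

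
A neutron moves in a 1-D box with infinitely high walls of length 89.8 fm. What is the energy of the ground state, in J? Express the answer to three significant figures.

For an infinite well E_n = n²h²/(8m_nL²), so E_1 = h²/(8m_nL²) = (6.626×10^-34)²/(8·1.675×10^-27·(8.98×10^-14 m)²) = 4.063×10^-15 J.

E_1 = 4.06×10^-15 J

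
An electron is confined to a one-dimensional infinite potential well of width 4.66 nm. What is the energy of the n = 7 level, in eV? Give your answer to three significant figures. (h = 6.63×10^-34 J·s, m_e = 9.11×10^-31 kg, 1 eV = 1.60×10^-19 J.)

For an infinite well E_n = n²h²/(8m_eL²), so E_1 = h²/(8m_eL²) = (6.63×10^-34)²/(8·9.11×10^-31·(4.66×10^-9 m)²) = 2.777×10^-21 J.
Then E_7 = 7²·E_1 = 49·2.777×10^-21 J = 1.361×10^-19 J.
Converting, E_7 = 1.361×10^-19 J / (1.60×10^-19 J/eV) = 0.851 eV.

E_7 = 0.851 eV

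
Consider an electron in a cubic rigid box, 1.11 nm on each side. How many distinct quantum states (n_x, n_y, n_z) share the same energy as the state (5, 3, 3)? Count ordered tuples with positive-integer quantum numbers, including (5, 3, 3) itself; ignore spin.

The level has n_x² + n_y² + n_z² = 43. The ordered positive-integer solutions are (3, 3, 5), (3, 5, 3), (5, 3, 3).
That gives 3 states.

degeneracy = 3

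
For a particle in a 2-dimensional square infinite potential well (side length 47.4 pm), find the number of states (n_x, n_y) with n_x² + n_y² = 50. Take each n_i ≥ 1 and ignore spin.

degeneracy = 3

The level has n_x² + n_y² = 50. The ordered positive-integer solutions are (1, 7), (5, 5), (7, 1).
That gives 3 states.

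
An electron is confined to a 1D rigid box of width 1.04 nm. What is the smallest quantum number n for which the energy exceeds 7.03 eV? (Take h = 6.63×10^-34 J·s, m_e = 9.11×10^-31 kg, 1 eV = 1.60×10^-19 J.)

E_1 = h²/(8m_eL²) = 5.576×10^-20 J = 0.3485 eV.
Need n² > 7.03/0.3485 = 20.17, i.e. n > 4.491.
The smallest integer satisfying this is n = 5.

n = 5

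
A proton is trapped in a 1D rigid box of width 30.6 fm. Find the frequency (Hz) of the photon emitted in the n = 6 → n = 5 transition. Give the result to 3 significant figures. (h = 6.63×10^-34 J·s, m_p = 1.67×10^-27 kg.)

f = 5.83×10^20 Hz

E_1 = h²/(8m_pL²) = 3.514×10^-14 J and ΔE = (6² − 5²)E_1 = 3.865×10^-13 J.
f = ΔE/h = 3.865×10^-13/6.63×10^-34 = 5.83×10^20 Hz.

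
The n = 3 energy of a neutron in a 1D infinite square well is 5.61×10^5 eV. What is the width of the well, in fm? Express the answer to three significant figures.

L = 57.3 fm

From E_n = n²h²/(8m_nL²), L = n·h/√(8m_nE_n).
E_3 = 5.61×10^5 eV = 8.987×10^-14 J, so L = 3·6.626×10^-34/√(8·1.675×10^-27·8.987×10^-14) = 5.73×10^-14 m = 57.3 fm.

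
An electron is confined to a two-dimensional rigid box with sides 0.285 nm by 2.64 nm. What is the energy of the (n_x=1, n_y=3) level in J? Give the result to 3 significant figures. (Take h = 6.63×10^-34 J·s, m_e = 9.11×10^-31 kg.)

E = 8.20×10^-19 J

For a 2D rectangular well E = (h²/8m_e)·Σ n_i²/L_i² = (6.63×10^-34)²/(8·9.11×10^-31) · [1²/(0.285 nm)² + 3²/(2.64 nm)²].
Evaluating gives E = 8.20×10^-19 J.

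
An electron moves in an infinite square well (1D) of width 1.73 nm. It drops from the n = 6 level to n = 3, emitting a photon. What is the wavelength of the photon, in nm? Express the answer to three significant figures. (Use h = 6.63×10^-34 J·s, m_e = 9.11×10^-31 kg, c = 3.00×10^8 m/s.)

E_1 = h²/(8m_eL²) = 2.015×10^-20 J, so ΔE = (6² − 3²)E_1 = 5.441×10^-19 J.
λ = hc/ΔE = (6.63×10^-34·3.00×10^8)/5.441×10^-19 = 3.66×10^-7 m = 366 nm.

λ = 366 nm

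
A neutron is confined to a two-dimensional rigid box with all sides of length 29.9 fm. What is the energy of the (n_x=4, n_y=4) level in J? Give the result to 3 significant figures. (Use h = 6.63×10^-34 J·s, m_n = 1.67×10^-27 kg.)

E = 1.18×10^-12 J

For a 2D rectangular well E = (h²/8m_n)·Σ n_i²/L_i² = (6.63×10^-34)²/(8·1.67×10^-27) · [4²/(29.9 fm)² + 4²/(29.9 fm)²].
Evaluating gives E = 1.18×10^-12 J.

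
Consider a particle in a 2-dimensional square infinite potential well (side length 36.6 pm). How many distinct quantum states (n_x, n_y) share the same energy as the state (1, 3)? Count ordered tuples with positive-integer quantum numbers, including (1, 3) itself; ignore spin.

degeneracy = 2

The level has n_x² + n_y² = 10. The ordered positive-integer solutions are (1, 3), (3, 1).
That gives 2 states.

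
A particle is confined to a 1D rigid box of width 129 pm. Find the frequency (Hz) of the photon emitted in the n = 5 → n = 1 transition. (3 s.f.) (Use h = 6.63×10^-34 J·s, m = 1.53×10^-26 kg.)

E_1 = h²/(8mL²) = 2.158×10^-22 J and ΔE = (5² − 1²)E_1 = 5.179×10^-21 J.
f = ΔE/h = 5.179×10^-21/6.63×10^-34 = 7.81×10^12 Hz.

f = 7.81×10^12 Hz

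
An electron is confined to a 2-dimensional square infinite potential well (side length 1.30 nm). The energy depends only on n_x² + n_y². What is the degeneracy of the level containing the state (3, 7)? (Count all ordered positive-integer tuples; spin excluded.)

The level has n_x² + n_y² = 58. The ordered positive-integer solutions are (3, 7), (7, 3).
That gives 2 states.

degeneracy = 2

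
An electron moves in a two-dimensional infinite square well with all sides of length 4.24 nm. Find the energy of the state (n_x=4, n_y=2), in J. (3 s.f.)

For a 2D rectangular well E = (h²/8m_e)·Σ n_i²/L_i² = (6.626×10^-34)²/(8·9.109×10^-31) · [4²/(4.24 nm)² + 2²/(4.24 nm)²].
Evaluating gives E = 6.70×10^-20 J.

E = 6.70×10^-20 J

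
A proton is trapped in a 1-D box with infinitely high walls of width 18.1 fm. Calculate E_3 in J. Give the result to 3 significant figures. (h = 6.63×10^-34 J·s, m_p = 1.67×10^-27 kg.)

E_3 = 9.04×10^-13 J

For an infinite well E_n = n²h²/(8m_pL²), so E_1 = h²/(8m_pL²) = (6.63×10^-34)²/(8·1.67×10^-27·(1.81×10^-14 m)²) = 1.004×10^-13 J.
Then E_3 = 3²·E_1 = 9·1.004×10^-13 J = 9.04×10^-13 J.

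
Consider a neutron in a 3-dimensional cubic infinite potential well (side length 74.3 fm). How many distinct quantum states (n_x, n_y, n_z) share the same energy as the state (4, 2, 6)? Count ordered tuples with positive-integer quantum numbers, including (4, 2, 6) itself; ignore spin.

degeneracy = 6

The level has n_x² + n_y² + n_z² = 56. The ordered positive-integer solutions are (2, 4, 6), (2, 6, 4), (4, 2, 6), (4, 6, 2), (6, 2, 4), (6, 4, 2).
That gives 6 states.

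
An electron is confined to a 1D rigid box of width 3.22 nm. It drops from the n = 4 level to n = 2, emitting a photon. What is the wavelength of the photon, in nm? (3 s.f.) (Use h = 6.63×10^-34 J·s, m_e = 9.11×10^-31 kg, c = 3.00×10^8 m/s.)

λ = 2.85×10^3 nm

E_1 = h²/(8m_eL²) = 5.817×10^-21 J, so ΔE = (4² − 2²)E_1 = 6.980×10^-20 J.
λ = hc/ΔE = (6.63×10^-34·3.00×10^8)/6.980×10^-20 = 2.85×10^-6 m = 2.85×10^3 nm.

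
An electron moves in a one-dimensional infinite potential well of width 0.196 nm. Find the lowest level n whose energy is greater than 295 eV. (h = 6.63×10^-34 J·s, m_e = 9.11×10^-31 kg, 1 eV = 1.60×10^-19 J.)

E_1 = h²/(8m_eL²) = 1.570×10^-18 J = 9.812 eV.
Need n² > 295/9.812 = 30.07, i.e. n > 5.484.
The smallest integer satisfying this is n = 6.

n = 6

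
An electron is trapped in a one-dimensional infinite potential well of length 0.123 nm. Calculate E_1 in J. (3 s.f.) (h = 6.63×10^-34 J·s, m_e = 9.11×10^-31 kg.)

For an infinite well E_n = n²h²/(8m_eL²), so E_1 = h²/(8m_eL²) = (6.63×10^-34)²/(8·9.11×10^-31·(1.23×10^-10 m)²) = 3.987×10^-18 J.

E_1 = 3.99×10^-18 J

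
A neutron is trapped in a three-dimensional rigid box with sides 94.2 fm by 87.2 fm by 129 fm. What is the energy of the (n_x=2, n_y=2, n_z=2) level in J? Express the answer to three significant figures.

E = 3.99×10^-14 J

For a 3D rectangular well E = (h²/8m_n)·Σ n_i²/L_i² = (6.626×10^-34)²/(8·1.675×10^-27) · [2²/(94.2 fm)² + 2²/(87.2 fm)² + 2²/(129 fm)²].
Evaluating gives E = 3.99×10^-14 J.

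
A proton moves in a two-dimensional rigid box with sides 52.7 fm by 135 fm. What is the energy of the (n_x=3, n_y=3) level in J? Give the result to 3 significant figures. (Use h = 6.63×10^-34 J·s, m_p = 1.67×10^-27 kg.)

For a 2D rectangular well E = (h²/8m_p)·Σ n_i²/L_i² = (6.63×10^-34)²/(8·1.67×10^-27) · [3²/(52.7 fm)² + 3²/(135 fm)²].
Evaluating gives E = 1.23×10^-13 J.

E = 1.23×10^-13 J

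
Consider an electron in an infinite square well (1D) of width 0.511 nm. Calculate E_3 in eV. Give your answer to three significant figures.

For an infinite well E_n = n²h²/(8m_eL²), so E_1 = h²/(8m_eL²) = (6.626×10^-34)²/(8·9.109×10^-31·(5.11×10^-10 m)²) = 2.307×10^-19 J.
Then E_3 = 3²·E_1 = 9·2.307×10^-19 J = 2.076×10^-18 J.
Converting, E_3 = 2.076×10^-18 J / (1.602×10^-19 J/eV) = 13.0 eV.

E_3 = 13.0 eV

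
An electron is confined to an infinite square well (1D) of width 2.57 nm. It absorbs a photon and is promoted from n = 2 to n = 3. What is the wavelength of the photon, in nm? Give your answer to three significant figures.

λ = 4.36×10^3 nm

E_1 = h²/(8m_eL²) = 9.122×10^-21 J, so ΔE = (3² − 2²)E_1 = 4.561×10^-20 J.
λ = hc/ΔE = (6.626×10^-34·2.998×10^8)/4.561×10^-20 = 4.36×10^-6 m = 4.36×10^3 nm.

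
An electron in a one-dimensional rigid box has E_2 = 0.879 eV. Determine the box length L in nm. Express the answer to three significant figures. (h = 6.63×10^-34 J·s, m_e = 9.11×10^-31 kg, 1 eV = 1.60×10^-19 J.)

From E_n = n²h²/(8m_eL²), L = n·h/√(8m_eE_n).
E_2 = 0.879 eV = 1.406×10^-19 J, so L = 2·6.63×10^-34/√(8·9.11×10^-31·1.406×10^-19) = 1.31×10^-9 m = 1.31 nm.

L = 1.31 nm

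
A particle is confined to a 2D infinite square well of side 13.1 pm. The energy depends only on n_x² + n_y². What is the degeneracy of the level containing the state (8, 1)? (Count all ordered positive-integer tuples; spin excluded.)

degeneracy = 4

The level has n_x² + n_y² = 65. The ordered positive-integer solutions are (1, 8), (4, 7), (7, 4), (8, 1).
That gives 4 states.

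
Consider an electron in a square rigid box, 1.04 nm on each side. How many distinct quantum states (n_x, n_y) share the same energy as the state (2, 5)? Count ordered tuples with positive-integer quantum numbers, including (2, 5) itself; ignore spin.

degeneracy = 2

The level has n_x² + n_y² = 29. The ordered positive-integer solutions are (2, 5), (5, 2).
That gives 2 states.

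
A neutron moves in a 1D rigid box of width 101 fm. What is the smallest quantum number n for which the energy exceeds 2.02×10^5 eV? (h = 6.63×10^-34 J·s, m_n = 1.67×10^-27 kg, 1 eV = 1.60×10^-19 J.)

n = 4

E_1 = h²/(8m_nL²) = 3.225×10^-15 J = 2.016×10^4 eV.
Need n² > 2.02×10^5/2.016×10^4 = 10.02, i.e. n > 3.165.
The smallest integer satisfying this is n = 4.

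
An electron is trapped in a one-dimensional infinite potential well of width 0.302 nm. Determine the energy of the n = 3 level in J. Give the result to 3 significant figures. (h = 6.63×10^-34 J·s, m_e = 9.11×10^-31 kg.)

For an infinite well E_n = n²h²/(8m_eL²), so E_1 = h²/(8m_eL²) = (6.63×10^-34)²/(8·9.11×10^-31·(3.02×10^-10 m)²) = 6.613×10^-19 J.
Then E_3 = 3²·E_1 = 9·6.613×10^-19 J = 5.95×10^-18 J.

E_3 = 5.95×10^-18 J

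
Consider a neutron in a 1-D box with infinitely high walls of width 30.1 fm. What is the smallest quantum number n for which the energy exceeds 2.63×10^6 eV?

E_1 = h²/(8m_nL²) = 3.616×10^-14 J = 2.257×10^5 eV.
Need n² > 2.63×10^6/2.257×10^5 = 11.65, i.e. n > 3.413.
The smallest integer satisfying this is n = 4.

n = 4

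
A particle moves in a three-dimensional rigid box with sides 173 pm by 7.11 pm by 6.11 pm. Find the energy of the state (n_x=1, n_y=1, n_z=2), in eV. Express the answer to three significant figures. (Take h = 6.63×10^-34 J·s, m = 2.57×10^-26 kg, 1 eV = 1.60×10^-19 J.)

E = 1.70 eV

For a 3D rectangular well E = (h²/8m)·Σ n_i²/L_i² = (6.63×10^-34)²/(8·2.57×10^-26) · [1²/(173 pm)² + 1²/(7.11 pm)² + 2²/(6.11 pm)²].
Evaluating gives E = 2.714×10^-19 J = 1.70 eV.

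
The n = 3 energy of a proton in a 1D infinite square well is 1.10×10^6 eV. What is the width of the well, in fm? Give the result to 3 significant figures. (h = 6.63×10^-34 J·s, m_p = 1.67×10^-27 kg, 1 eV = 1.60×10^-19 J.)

From E_n = n²h²/(8m_pL²), L = n·h/√(8m_pE_n).
E_3 = 1.10×10^6 eV = 1.760×10^-13 J, so L = 3·6.63×10^-34/√(8·1.67×10^-27·1.760×10^-13) = 4.10×10^-14 m = 41.0 fm.

L = 41.0 fm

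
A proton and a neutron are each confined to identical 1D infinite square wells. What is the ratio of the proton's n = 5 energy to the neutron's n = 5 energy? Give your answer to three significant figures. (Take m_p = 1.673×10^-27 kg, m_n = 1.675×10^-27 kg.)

1.00

E_n ∝ 1/m at fixed n and L, so the ratio is m_n/m_p = 1.675×10^-27/1.673×10^-27 = 1.00.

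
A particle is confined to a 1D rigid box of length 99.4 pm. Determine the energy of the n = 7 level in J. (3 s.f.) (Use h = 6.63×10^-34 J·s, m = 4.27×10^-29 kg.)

E_7 = 6.38×10^-18 J

For an infinite well E_n = n²h²/(8mL²), so E_1 = h²/(8mL²) = (6.63×10^-34)²/(8·4.27×10^-29·(9.94×10^-11 m)²) = 1.302×10^-19 J.
Then E_7 = 7²·E_1 = 49·1.302×10^-19 J = 6.38×10^-18 J.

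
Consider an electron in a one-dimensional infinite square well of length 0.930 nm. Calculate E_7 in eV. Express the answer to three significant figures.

For an infinite well E_n = n²h²/(8m_eL²), so E_1 = h²/(8m_eL²) = (6.626×10^-34)²/(8·9.109×10^-31·(9.30×10^-10 m)²) = 6.966×10^-20 J.
Then E_7 = 7²·E_1 = 49·6.966×10^-20 J = 3.413×10^-18 J.
Converting, E_7 = 3.413×10^-18 J / (1.602×10^-19 J/eV) = 21.3 eV.

E_7 = 21.3 eV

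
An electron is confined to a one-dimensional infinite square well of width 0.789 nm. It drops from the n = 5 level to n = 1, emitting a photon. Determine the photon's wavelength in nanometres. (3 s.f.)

λ = 85.5 nm

E_1 = h²/(8m_eL²) = 9.678×10^-20 J, so ΔE = (5² − 1²)E_1 = 2.323×10^-18 J.
λ = hc/ΔE = (6.626×10^-34·2.998×10^8)/2.323×10^-18 = 8.55×10^-8 m = 85.5 nm.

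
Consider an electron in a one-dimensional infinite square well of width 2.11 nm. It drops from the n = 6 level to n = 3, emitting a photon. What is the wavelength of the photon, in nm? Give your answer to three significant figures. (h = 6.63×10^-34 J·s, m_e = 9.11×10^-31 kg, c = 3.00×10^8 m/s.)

E_1 = h²/(8m_eL²) = 1.355×10^-20 J, so ΔE = (6² − 3²)E_1 = 3.659×10^-19 J.
λ = hc/ΔE = (6.63×10^-34·3.00×10^8)/3.659×10^-19 = 5.44×10^-7 m = 544 nm.

λ = 544 nm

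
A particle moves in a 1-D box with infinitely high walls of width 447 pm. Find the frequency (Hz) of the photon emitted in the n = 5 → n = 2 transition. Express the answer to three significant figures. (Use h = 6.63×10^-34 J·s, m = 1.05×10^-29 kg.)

E_1 = h²/(8mL²) = 2.619×10^-20 J and ΔE = (5² − 2²)E_1 = 5.500×10^-19 J.
f = ΔE/h = 5.500×10^-19/6.63×10^-34 = 8.30×10^14 Hz.

f = 8.30×10^14 Hz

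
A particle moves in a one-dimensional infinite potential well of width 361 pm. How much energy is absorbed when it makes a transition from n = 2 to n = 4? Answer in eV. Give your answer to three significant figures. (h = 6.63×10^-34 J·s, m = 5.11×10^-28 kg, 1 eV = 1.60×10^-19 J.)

E_1 = h²/(8mL²) = 8.251×10^-22 J.
|ΔE| = |2² − 4²|·E_1 = 12·8.251×10^-22 J = 9.901×10^-21 J = 0.0619 eV.

|ΔE| = 0.0619 eV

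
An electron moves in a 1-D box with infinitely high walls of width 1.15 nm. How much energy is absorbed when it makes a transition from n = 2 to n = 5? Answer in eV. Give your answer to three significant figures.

|ΔE| = 5.97 eV

E_1 = h²/(8m_eL²) = 4.556×10^-20 J.
|ΔE| = |2² − 5²|·E_1 = 21·4.556×10^-20 J = 9.568×10^-19 J = 5.97 eV.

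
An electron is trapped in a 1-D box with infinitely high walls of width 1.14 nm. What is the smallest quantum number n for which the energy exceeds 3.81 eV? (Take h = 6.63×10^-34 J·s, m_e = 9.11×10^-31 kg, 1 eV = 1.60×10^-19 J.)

n = 4

E_1 = h²/(8m_eL²) = 4.641×10^-20 J = 0.2901 eV.
Need n² > 3.81/0.2901 = 13.13, i.e. n > 3.624.
The smallest integer satisfying this is n = 4.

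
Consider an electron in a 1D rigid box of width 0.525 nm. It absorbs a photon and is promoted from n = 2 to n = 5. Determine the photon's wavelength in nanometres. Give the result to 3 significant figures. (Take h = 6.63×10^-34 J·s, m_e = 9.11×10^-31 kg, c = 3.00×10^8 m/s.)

λ = 43.3 nm

E_1 = h²/(8m_eL²) = 2.188×10^-19 J, so ΔE = (5² − 2²)E_1 = 4.595×10^-18 J.
λ = hc/ΔE = (6.63×10^-34·3.00×10^8)/4.595×10^-18 = 4.33×10^-8 m = 43.3 nm.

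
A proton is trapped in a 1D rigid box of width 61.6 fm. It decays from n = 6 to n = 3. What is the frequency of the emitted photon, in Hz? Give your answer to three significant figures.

f = 3.52×10^20 Hz

E_1 = h²/(8m_pL²) = 8.645×10^-15 J and ΔE = (6² − 3²)E_1 = 2.334×10^-13 J.
f = ΔE/h = 2.334×10^-13/6.626×10^-34 = 3.52×10^20 Hz.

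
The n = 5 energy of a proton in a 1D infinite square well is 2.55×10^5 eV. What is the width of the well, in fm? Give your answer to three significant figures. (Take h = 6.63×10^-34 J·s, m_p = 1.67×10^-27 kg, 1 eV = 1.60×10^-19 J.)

L = 142 fm

From E_n = n²h²/(8m_pL²), L = n·h/√(8m_pE_n).
E_5 = 2.55×10^5 eV = 4.080×10^-14 J, so L = 5·6.63×10^-34/√(8·1.67×10^-27·4.080×10^-14) = 1.42×10^-13 m = 142 fm.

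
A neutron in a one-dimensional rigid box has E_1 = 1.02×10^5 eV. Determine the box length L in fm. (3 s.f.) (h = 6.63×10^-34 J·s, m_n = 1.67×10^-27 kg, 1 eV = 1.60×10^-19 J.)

From E_n = n²h²/(8m_nL²), L = n·h/√(8m_nE_n).
E_1 = 1.02×10^5 eV = 1.632×10^-14 J, so L = 1·6.63×10^-34/√(8·1.67×10^-27·1.632×10^-14) = 4.49×10^-14 m = 44.9 fm.

L = 44.9 fm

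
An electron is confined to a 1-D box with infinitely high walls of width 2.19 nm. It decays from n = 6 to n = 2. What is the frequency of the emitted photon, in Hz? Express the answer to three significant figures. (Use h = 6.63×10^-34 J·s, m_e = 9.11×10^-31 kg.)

f = 6.07×10^14 Hz

E_1 = h²/(8m_eL²) = 1.258×10^-20 J and ΔE = (6² − 2²)E_1 = 4.026×10^-19 J.
f = ΔE/h = 4.026×10^-19/6.63×10^-34 = 6.07×10^14 Hz.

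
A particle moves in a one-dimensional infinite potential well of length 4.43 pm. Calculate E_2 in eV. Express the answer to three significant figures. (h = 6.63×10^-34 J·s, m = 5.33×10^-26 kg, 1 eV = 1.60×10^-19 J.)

For an infinite well E_n = n²h²/(8mL²), so E_1 = h²/(8mL²) = (6.63×10^-34)²/(8·5.33×10^-26·(4.43×10^-12 m)²) = 5.253×10^-20 J.
Then E_2 = 2²·E_1 = 4·5.253×10^-20 J = 2.101×10^-19 J.
Converting, E_2 = 2.101×10^-19 J / (1.60×10^-19 J/eV) = 1.31 eV.

E_2 = 1.31 eV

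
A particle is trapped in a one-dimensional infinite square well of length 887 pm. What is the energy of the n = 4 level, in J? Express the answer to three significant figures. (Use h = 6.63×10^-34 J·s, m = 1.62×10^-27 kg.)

E_4 = 6.90×10^-22 J

For an infinite well E_n = n²h²/(8mL²), so E_1 = h²/(8mL²) = (6.63×10^-34)²/(8·1.62×10^-27·(8.87×10^-10 m)²) = 4.311×10^-23 J.
Then E_4 = 4²·E_1 = 16·4.311×10^-23 J = 6.90×10^-22 J.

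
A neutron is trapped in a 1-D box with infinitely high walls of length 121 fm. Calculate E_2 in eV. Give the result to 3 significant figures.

For an infinite well E_n = n²h²/(8m_nL²), so E_1 = h²/(8m_nL²) = (6.626×10^-34)²/(8·1.675×10^-27·(1.21×10^-13 m)²) = 2.238×10^-15 J.
Then E_2 = 2²·E_1 = 4·2.238×10^-15 J = 8.952×10^-15 J.
Converting, E_2 = 8.952×10^-15 J / (1.602×10^-19 J/eV) = 5.59×10^4 eV.

E_2 = 5.59×10^4 eV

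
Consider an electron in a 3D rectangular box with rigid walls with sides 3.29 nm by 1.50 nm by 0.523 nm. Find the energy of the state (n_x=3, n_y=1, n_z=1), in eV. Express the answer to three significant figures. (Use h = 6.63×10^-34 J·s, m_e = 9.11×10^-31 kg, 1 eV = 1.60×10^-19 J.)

E = 1.86 eV

For a 3D rectangular well E = (h²/8m_e)·Σ n_i²/L_i² = (6.63×10^-34)²/(8·9.11×10^-31) · [3²/(3.29 nm)² + 1²/(1.50 nm)² + 1²/(0.523 nm)²].
Evaluating gives E = 2.975×10^-19 J = 1.86 eV.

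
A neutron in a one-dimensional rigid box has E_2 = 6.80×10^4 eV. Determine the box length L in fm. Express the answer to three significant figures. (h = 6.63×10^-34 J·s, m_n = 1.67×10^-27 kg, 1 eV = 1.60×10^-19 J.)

From E_n = n²h²/(8m_nL²), L = n·h/√(8m_nE_n).
E_2 = 6.80×10^4 eV = 1.088×10^-14 J, so L = 2·6.63×10^-34/√(8·1.67×10^-27·1.088×10^-14) = 1.10×10^-13 m = 110 fm.

L = 110 fm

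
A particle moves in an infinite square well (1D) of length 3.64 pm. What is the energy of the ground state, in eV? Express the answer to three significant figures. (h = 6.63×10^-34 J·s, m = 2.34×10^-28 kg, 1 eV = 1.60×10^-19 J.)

E_1 = 111 eV

For an infinite well E_n = n²h²/(8mL²), so E_1 = h²/(8mL²) = (6.63×10^-34)²/(8·2.34×10^-28·(3.64×10^-12 m)²) = 1.772×10^-17 J.
Converting, E_1 = 1.772×10^-17 J / (1.60×10^-19 J/eV) = 111 eV.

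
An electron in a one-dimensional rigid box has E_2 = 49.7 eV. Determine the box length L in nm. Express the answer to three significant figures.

From E_n = n²h²/(8m_eL²), L = n·h/√(8m_eE_n).
E_2 = 49.7 eV = 7.962×10^-18 J, so L = 2·6.626×10^-34/√(8·9.109×10^-31·7.962×10^-18) = 1.74×10^-10 m = 0.174 nm.

L = 0.174 nm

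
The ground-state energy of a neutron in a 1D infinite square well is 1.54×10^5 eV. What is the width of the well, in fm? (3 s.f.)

L = 36.4 fm

From E_n = n²h²/(8m_nL²), L = n·h/√(8m_nE_n).
E_1 = 1.54×10^5 eV = 2.467×10^-14 J, so L = 1·6.626×10^-34/√(8·1.675×10^-27·2.467×10^-14) = 3.64×10^-14 m = 36.4 fm.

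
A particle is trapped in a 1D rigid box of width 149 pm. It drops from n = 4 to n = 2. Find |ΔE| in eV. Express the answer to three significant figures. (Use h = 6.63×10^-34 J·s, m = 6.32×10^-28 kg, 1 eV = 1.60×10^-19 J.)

|ΔE| = 0.294 eV

E_1 = h²/(8mL²) = 3.916×10^-21 J.
|ΔE| = |4² − 2²|·E_1 = 12·3.916×10^-21 J = 4.699×10^-20 J = 0.294 eV.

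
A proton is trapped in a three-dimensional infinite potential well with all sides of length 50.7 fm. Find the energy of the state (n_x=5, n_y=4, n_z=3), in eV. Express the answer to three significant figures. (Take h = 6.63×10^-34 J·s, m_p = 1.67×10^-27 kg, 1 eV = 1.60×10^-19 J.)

For a 3D rectangular well E = (h²/8m_p)·Σ n_i²/L_i² = (6.63×10^-34)²/(8·1.67×10^-27) · [5²/(50.7 fm)² + 4²/(50.7 fm)² + 3²/(50.7 fm)²].
Evaluating gives E = 6.400×10^-13 J = 4.00×10^6 eV.

E = 4.00×10^6 eV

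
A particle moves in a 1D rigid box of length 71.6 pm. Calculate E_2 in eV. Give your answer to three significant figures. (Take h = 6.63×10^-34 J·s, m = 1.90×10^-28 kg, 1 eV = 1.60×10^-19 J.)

E_2 = 1.41 eV

For an infinite well E_n = n²h²/(8mL²), so E_1 = h²/(8mL²) = (6.63×10^-34)²/(8·1.90×10^-28·(7.16×10^-11 m)²) = 5.641×10^-20 J.
Then E_2 = 2²·E_1 = 4·5.641×10^-20 J = 2.256×10^-19 J.
Converting, E_2 = 2.256×10^-19 J / (1.60×10^-19 J/eV) = 1.41 eV.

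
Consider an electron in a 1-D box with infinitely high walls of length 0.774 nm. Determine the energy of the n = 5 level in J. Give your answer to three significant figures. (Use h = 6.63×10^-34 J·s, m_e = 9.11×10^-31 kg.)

E_5 = 2.52×10^-18 J

For an infinite well E_n = n²h²/(8m_eL²), so E_1 = h²/(8m_eL²) = (6.63×10^-34)²/(8·9.11×10^-31·(7.74×10^-10 m)²) = 1.007×10^-19 J.
Then E_5 = 5²·E_1 = 25·1.007×10^-19 J = 2.52×10^-18 J.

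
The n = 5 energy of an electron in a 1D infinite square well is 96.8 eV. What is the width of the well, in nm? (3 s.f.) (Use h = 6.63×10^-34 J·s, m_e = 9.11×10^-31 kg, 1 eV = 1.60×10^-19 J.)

From E_n = n²h²/(8m_eL²), L = n·h/√(8m_eE_n).
E_5 = 96.8 eV = 1.549×10^-17 J, so L = 5·6.63×10^-34/√(8·9.11×10^-31·1.549×10^-17) = 3.12×10^-10 m = 0.312 nm.

L = 0.312 nm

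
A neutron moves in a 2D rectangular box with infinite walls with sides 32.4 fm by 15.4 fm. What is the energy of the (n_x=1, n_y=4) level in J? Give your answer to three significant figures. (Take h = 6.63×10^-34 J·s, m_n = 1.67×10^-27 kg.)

E = 2.25×10^-12 J

For a 2D rectangular well E = (h²/8m_n)·Σ n_i²/L_i² = (6.63×10^-34)²/(8·1.67×10^-27) · [1²/(32.4 fm)² + 4²/(15.4 fm)²].
Evaluating gives E = 2.25×10^-12 J.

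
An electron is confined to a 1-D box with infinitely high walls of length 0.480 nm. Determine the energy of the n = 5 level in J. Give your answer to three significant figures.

For an infinite well E_n = n²h²/(8m_eL²), so E_1 = h²/(8m_eL²) = (6.626×10^-34)²/(8·9.109×10^-31·(4.80×10^-10 m)²) = 2.615×10^-19 J.
Then E_5 = 5²·E_1 = 25·2.615×10^-19 J = 6.54×10^-18 J.

E_5 = 6.54×10^-18 J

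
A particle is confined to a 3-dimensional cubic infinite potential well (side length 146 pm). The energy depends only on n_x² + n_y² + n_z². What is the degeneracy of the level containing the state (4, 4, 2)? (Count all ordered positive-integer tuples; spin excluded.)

degeneracy = 3

The level has n_x² + n_y² + n_z² = 36. The ordered positive-integer solutions are (2, 4, 4), (4, 2, 4), (4, 4, 2).
That gives 3 states.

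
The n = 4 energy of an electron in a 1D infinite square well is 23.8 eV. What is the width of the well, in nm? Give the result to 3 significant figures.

L = 0.503 nm

From E_n = n²h²/(8m_eL²), L = n·h/√(8m_eE_n).
E_4 = 23.8 eV = 3.813×10^-18 J, so L = 4·6.626×10^-34/√(8·9.109×10^-31·3.813×10^-18) = 5.03×10^-10 m = 0.503 nm.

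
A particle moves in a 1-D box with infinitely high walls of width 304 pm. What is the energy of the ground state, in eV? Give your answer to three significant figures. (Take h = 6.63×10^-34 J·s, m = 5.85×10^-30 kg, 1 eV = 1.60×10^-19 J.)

For an infinite well E_n = n²h²/(8mL²), so E_1 = h²/(8mL²) = (6.63×10^-34)²/(8·5.85×10^-30·(3.04×10^-10 m)²) = 1.016×10^-19 J.
Converting, E_1 = 1.016×10^-19 J / (1.60×10^-19 J/eV) = 0.635 eV.

E_1 = 0.635 eV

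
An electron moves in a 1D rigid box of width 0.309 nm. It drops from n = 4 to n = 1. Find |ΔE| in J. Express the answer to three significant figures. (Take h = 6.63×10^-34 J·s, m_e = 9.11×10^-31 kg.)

|ΔE| = 9.48×10^-18 J

E_1 = h²/(8m_eL²) = 6.317×10^-19 J.
|ΔE| = |4² − 1²|·E_1 = 15·6.317×10^-19 J = 9.48×10^-18 J.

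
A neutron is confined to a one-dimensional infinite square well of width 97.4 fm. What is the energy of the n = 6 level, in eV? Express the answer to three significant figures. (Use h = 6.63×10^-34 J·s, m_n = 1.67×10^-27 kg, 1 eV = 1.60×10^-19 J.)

E_6 = 7.80×10^5 eV

For an infinite well E_n = n²h²/(8m_nL²), so E_1 = h²/(8m_nL²) = (6.63×10^-34)²/(8·1.67×10^-27·(9.74×10^-14 m)²) = 3.468×10^-15 J.
Then E_6 = 6²·E_1 = 36·3.468×10^-15 J = 1.248×10^-13 J.
Converting, E_6 = 1.248×10^-13 J / (1.60×10^-19 J/eV) = 7.80×10^5 eV.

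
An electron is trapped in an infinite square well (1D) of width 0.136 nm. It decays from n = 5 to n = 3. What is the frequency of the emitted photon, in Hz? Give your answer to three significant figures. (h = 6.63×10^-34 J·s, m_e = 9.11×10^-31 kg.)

E_1 = h²/(8m_eL²) = 3.261×10^-18 J and ΔE = (5² − 3²)E_1 = 5.218×10^-17 J.
f = ΔE/h = 5.218×10^-17/6.63×10^-34 = 7.87×10^16 Hz.

f = 7.87×10^16 Hz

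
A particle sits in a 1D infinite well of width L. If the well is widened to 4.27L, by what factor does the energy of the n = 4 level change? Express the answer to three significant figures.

E_n ∝ 1/L², so the energy scales by 1/4.27² = 0.0548.

0.0548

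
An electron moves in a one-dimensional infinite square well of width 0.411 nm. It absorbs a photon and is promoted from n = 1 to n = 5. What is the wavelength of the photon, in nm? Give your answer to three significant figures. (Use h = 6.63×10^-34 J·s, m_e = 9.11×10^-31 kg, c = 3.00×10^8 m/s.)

E_1 = h²/(8m_eL²) = 3.571×10^-19 J, so ΔE = (5² − 1²)E_1 = 8.570×10^-18 J.
λ = hc/ΔE = (6.63×10^-34·3.00×10^8)/8.570×10^-18 = 2.32×10^-8 m = 23.2 nm.

λ = 23.2 nm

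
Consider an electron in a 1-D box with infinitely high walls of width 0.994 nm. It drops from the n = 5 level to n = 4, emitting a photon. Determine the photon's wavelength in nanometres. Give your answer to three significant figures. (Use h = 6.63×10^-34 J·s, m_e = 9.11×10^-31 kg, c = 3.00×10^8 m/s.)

λ = 362 nm

E_1 = h²/(8m_eL²) = 6.104×10^-20 J, so ΔE = (5² − 4²)E_1 = 5.494×10^-19 J.
λ = hc/ΔE = (6.63×10^-34·3.00×10^8)/5.494×10^-19 = 3.62×10^-7 m = 362 nm.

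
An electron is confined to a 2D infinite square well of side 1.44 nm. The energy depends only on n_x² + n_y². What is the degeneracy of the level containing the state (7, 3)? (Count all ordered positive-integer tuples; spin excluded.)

The level has n_x² + n_y² = 58. The ordered positive-integer solutions are (3, 7), (7, 3).
That gives 2 states.

degeneracy = 2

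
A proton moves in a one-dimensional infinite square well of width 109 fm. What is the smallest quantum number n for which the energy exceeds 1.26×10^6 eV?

n = 9

E_1 = h²/(8m_pL²) = 2.761×10^-15 J = 1.723×10^4 eV.
Need n² > 1.26×10^6/1.723×10^4 = 73.13, i.e. n > 8.552.
The smallest integer satisfying this is n = 9.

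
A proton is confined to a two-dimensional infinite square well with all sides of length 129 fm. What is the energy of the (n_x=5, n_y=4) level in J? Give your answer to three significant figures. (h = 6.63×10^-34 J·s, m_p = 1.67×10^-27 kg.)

E = 8.11×10^-14 J

For a 2D rectangular well E = (h²/8m_p)·Σ n_i²/L_i² = (6.63×10^-34)²/(8·1.67×10^-27) · [5²/(129 fm)² + 4²/(129 fm)²].
Evaluating gives E = 8.11×10^-14 J.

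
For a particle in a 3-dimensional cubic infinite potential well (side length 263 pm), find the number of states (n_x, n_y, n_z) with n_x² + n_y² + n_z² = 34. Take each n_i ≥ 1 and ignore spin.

The level has n_x² + n_y² + n_z² = 34. The ordered positive-integer solutions are (3, 3, 4), (3, 4, 3), (4, 3, 3).
That gives 3 states.

degeneracy = 3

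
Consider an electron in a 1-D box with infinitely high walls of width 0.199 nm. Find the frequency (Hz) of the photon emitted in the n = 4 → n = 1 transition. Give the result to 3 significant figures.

E_1 = h²/(8m_eL²) = 1.521×10^-18 J and ΔE = (4² − 1²)E_1 = 2.282×10^-17 J.
f = ΔE/h = 2.282×10^-17/6.626×10^-34 = 3.44×10^16 Hz.

f = 3.44×10^16 Hz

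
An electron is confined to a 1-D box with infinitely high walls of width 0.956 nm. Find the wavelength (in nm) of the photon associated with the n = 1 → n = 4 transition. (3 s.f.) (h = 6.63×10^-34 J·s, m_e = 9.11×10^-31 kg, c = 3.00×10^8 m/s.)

λ = 201 nm

E_1 = h²/(8m_eL²) = 6.599×10^-20 J, so ΔE = (4² − 1²)E_1 = 9.898×10^-19 J.
λ = hc/ΔE = (6.63×10^-34·3.00×10^8)/9.898×10^-19 = 2.01×10^-7 m = 201 nm.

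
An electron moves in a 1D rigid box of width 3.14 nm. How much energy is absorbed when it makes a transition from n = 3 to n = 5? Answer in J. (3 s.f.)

|ΔE| = 9.78×10^-20 J

E_1 = h²/(8m_eL²) = 6.111×10^-21 J.
|ΔE| = |3² − 5²|·E_1 = 16·6.111×10^-21 J = 9.78×10^-20 J.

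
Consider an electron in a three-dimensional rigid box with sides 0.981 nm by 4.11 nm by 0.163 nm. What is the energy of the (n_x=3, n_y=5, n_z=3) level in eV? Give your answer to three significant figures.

E = 131 eV

For a 3D rectangular well E = (h²/8m_e)·Σ n_i²/L_i² = (6.626×10^-34)²/(8·9.109×10^-31) · [3²/(0.981 nm)² + 5²/(4.11 nm)² + 3²/(0.163 nm)²].
Evaluating gives E = 2.106×10^-17 J = 131 eV.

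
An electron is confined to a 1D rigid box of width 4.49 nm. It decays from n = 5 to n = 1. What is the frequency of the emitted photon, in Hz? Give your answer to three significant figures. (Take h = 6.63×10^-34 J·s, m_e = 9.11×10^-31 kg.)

E_1 = h²/(8m_eL²) = 2.992×10^-21 J and ΔE = (5² − 1²)E_1 = 7.181×10^-20 J.
f = ΔE/h = 7.181×10^-20/6.63×10^-34 = 1.08×10^14 Hz.

f = 1.08×10^14 Hz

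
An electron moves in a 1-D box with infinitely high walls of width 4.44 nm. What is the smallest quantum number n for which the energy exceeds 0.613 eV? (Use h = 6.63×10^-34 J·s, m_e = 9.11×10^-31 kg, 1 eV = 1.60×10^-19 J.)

n = 6

E_1 = h²/(8m_eL²) = 3.060×10^-21 J = 0.01912 eV.
Need n² > 0.613/0.01912 = 32.06, i.e. n > 5.662.
The smallest integer satisfying this is n = 6.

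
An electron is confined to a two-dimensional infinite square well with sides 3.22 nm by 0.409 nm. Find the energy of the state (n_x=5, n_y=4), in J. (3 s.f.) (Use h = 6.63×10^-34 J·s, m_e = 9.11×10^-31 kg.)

For a 2D rectangular well E = (h²/8m_e)·Σ n_i²/L_i² = (6.63×10^-34)²/(8·9.11×10^-31) · [5²/(3.22 nm)² + 4²/(0.409 nm)²].
Evaluating gives E = 5.91×10^-18 J.

E = 5.91×10^-18 J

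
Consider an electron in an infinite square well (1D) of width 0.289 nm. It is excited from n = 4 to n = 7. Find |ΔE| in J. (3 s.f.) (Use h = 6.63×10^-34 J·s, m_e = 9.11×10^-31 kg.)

|ΔE| = 2.38×10^-17 J

E_1 = h²/(8m_eL²) = 7.221×10^-19 J.
|ΔE| = |4² − 7²|·E_1 = 33·7.221×10^-19 J = 2.38×10^-17 J.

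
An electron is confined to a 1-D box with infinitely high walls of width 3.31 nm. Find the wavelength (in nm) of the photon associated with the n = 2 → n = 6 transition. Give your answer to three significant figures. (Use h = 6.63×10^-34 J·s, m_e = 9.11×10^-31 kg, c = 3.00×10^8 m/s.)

λ = 1.13×10^3 nm

E_1 = h²/(8m_eL²) = 5.505×10^-21 J, so ΔE = (6² − 2²)E_1 = 1.762×10^-19 J.
λ = hc/ΔE = (6.63×10^-34·3.00×10^8)/1.762×10^-19 = 1.13×10^-6 m = 1.13×10^3 nm.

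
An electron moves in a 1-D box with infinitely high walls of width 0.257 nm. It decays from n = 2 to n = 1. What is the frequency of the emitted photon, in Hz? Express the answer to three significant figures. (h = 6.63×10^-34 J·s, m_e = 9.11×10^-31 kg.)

f = 4.13×10^15 Hz

E_1 = h²/(8m_eL²) = 9.132×10^-19 J and ΔE = (2² − 1²)E_1 = 2.740×10^-18 J.
f = ΔE/h = 2.740×10^-18/6.63×10^-34 = 4.13×10^15 Hz.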